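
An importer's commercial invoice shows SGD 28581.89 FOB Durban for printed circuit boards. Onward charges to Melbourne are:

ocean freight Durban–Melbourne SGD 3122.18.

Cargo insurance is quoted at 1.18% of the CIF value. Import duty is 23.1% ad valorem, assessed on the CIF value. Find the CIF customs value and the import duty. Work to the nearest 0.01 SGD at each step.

CIF value: SGD 32082.65; import duty: SGD 7411.09

Let C be the CIF value. C = FOB price + freight + 1.18% × C
C − 1.18% × C = 28581.89 + 3122.18
0.9882 × C = 31704.07
C = 31704.07 / 0.9882 = 32082.65
Insurance premium = 1.18% × 32082.65 = 378.58
Import duty = 32082.65 × 23.1% = 7411.09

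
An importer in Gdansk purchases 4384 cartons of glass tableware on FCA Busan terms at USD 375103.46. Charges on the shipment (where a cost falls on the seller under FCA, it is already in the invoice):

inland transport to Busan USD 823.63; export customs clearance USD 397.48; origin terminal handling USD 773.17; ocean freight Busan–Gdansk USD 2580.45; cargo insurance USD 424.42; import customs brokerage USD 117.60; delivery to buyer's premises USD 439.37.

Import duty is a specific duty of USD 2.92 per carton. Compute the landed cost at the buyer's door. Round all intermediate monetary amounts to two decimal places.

FCA: the seller delivers export-cleared goods to the carrier; the buyer bears costs from that point.
Already in the invoice (seller's account under FCA): inland to port, export clearance — exclude.
CIF value = FCA price + origin terminal + freight + insurance = 375103.46 + 773.17 + 2580.45 + 424.42 = 378881.50
Import duty = 4384 × 2.92 = 12801.28
Buyer bears: origin terminal 773.17 + freight 2580.45 + insurance 424.42 + brokerage 117.60 + delivery 439.37 + duty 12801.28 = 17136.29
Landed cost = invoice 375103.46 + 17136.29 = 392239.75

Total landed cost: USD 392239.75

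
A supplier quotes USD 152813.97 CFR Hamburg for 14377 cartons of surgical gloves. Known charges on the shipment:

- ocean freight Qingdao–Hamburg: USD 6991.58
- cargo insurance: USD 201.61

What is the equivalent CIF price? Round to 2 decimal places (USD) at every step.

Not relevant to the conversion: freight — on the seller under both CFR and CIF; already in the CFR price and stays in the CIF price.
From CFR to CIF, the seller additionally bears: insurance.
CIF price = 152813.97 + 201.61 = 153015.58

CIF price: USD 153015.58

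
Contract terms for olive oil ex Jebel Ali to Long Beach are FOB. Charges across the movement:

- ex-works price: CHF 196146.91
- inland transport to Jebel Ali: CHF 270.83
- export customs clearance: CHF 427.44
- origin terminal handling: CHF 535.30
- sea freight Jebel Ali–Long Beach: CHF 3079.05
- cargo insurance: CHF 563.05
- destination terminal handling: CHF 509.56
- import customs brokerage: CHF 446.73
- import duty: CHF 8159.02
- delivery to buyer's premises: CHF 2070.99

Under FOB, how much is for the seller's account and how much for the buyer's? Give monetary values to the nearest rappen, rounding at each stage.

Seller: CHF 197380.48; buyer: CHF 14828.40

FOB: the seller bears costs until goods are on board at the origin port; the buyer bears freight, insurance and all costs thereafter.
Seller's account: goods 196146.91 + inland to port 270.83 + export clearance 427.44 + origin terminal 535.30 = 197380.48
Buyer's account: freight 3079.05 + insurance 563.05 + destination terminal 509.56 + brokerage 446.73 + duty 8159.02 + delivery 2070.99 = 14828.40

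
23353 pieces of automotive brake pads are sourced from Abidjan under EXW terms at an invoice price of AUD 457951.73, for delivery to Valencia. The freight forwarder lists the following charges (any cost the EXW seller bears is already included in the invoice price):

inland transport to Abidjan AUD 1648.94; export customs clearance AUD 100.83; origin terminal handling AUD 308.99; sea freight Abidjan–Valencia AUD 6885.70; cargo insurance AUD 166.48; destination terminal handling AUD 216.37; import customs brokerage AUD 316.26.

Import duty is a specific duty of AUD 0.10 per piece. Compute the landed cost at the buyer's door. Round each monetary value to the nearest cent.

Total landed cost: AUD 469930.60

EXW: the seller makes goods available at their premises; the buyer bears all onward costs.
CIF value = EXW price + inland to port + export clearance + origin terminal + freight + insurance = 457951.73 + 1648.94 + 100.83 + 308.99 + 6885.70 + 166.48 = 467062.67
Import duty = 23353 × 0.10 = 2335.30
Buyer bears: inland to port 1648.94 + export clearance 100.83 + origin terminal 308.99 + freight 6885.70 + insurance 166.48 + destination terminal 216.37 + brokerage 316.26 + duty 2335.30 = 11978.87
Landed cost = invoice 457951.73 + 11978.87 = 469930.60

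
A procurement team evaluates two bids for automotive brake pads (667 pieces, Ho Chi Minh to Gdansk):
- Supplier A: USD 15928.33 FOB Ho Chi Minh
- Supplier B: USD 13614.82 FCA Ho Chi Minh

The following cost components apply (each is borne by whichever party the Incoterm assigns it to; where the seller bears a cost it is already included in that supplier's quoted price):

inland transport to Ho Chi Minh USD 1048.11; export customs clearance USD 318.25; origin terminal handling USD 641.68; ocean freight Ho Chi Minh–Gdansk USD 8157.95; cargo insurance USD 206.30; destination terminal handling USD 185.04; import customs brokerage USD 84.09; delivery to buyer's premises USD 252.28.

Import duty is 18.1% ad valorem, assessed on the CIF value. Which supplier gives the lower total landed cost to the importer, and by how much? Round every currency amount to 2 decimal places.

Supplier B is cheaper by USD 1974.43

Supplier A (FOB):
CIF value = FOB price + freight + insurance = 15928.33 + 8157.95 + 206.30 = 24292.58
Import duty = 24292.58 × 18.1% = 4396.96
Buyer bears (A): 8157.95 + 206.30 + 185.04 + 84.09 + 252.28 = 8885.66
Landed cost (A) = invoice 15928.33 + 8885.66 + duty 4396.96 = 29210.95
Supplier B (FCA):
CIF value = FCA price + origin terminal + freight + insurance = 13614.82 + 641.68 + 8157.95 + 206.30 = 22620.75
Import duty = 22620.75 × 18.1% = 4094.36
Buyer bears (B): 641.68 + 8157.95 + 206.30 + 185.04 + 84.09 + 252.28 = 9527.34
Landed cost (B) = invoice 13614.82 + 9527.34 + duty 4094.36 = 27236.52
Difference = |29210.95 − 27236.52| = 1974.43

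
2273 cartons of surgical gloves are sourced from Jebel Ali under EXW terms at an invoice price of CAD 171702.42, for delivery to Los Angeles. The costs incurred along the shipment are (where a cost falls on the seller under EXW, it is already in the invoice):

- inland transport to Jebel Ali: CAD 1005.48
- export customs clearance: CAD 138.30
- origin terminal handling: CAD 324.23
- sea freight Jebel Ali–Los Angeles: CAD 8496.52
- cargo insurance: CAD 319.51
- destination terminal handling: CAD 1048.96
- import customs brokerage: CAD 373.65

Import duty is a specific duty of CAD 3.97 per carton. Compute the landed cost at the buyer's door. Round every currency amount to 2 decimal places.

Total landed cost: CAD 192432.88

EXW: the seller makes goods available at their premises; the buyer bears all onward costs.
CIF value = EXW price + inland to port + export clearance + origin terminal + freight + insurance = 171702.42 + 1005.48 + 138.30 + 324.23 + 8496.52 + 319.51 = 181986.46
Import duty = 2273 × 3.97 = 9023.81
Buyer bears: inland to port 1005.48 + export clearance 138.30 + origin terminal 324.23 + freight 8496.52 + insurance 319.51 + destination terminal 1048.96 + brokerage 373.65 + duty 9023.81 = 20730.46
Landed cost = invoice 171702.42 + 20730.46 = 192432.88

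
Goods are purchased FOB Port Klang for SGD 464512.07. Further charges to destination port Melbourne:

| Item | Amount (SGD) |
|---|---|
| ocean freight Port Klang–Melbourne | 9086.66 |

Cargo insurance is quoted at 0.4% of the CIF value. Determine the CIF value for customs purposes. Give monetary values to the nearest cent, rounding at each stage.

CIF value: SGD 475500.73

Let C be the CIF value. C = FOB price + freight + 0.4% × C
C − 0.4% × C = 464512.07 + 9086.66
0.996 × C = 473598.73
C = 473598.73 / 0.996 = 475500.73
Insurance premium = 0.4% × 475500.73 = 1902.00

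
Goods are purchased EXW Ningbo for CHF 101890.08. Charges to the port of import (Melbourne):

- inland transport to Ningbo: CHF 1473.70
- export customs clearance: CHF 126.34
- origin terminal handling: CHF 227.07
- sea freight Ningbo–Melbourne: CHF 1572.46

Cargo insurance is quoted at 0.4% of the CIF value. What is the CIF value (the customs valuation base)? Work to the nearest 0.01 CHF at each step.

Let C be the CIF value. C = EXW price + pre-shipment costs + freight + 0.4% × C
C − 0.4% × C = 101890.08 + 1473.70 + 126.34 + 227.07 + 1572.46
0.996 × C = 105289.65
C = 105289.65 / 0.996 = 105712.50
Insurance premium = 0.4% × 105712.50 = 422.85

CIF value: CHF 105712.50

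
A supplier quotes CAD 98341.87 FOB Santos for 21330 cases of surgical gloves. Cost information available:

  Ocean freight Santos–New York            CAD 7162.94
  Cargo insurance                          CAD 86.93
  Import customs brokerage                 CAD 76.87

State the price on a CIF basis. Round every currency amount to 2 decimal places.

CIF price: CAD 105591.74

Not relevant to the conversion: brokerage — on the buyer under both terms; not part of either seller's price.
From FOB to CIF, the seller additionally bears: freight, insurance.
CIF price = 98341.87 + 7162.94 + 86.93 = 105591.74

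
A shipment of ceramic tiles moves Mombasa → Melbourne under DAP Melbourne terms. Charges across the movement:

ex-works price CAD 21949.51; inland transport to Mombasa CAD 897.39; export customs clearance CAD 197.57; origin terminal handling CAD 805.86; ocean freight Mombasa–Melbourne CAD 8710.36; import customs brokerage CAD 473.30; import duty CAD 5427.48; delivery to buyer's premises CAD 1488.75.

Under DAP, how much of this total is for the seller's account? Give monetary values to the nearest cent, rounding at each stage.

DAP: the seller bears all costs to the named destination except import duty and clearance.
Seller's account: goods 21949.51 + inland to port 897.39 + export clearance 197.57 + origin terminal 805.86 + freight 8710.36 + delivery 1488.75 = 34049.44
Buyer's account: brokerage 473.30 + duty 5427.48 = 5900.78

Seller's account: CAD 34049.44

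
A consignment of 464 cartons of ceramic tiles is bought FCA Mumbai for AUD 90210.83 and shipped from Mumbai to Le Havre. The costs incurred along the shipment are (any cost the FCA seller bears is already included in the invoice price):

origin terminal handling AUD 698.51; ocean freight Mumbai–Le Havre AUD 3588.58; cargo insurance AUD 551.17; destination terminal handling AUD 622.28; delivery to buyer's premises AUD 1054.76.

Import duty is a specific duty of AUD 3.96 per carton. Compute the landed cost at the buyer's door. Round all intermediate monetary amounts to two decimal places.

FCA: the seller delivers export-cleared goods to the carrier; the buyer bears costs from that point.
CIF value = FCA price + origin terminal + freight + insurance = 90210.83 + 698.51 + 3588.58 + 551.17 = 95049.09
Import duty = 464 × 3.96 = 1837.44
Buyer bears: origin terminal 698.51 + freight 3588.58 + insurance 551.17 + destination terminal 622.28 + delivery 1054.76 + duty 1837.44 = 8352.74
Landed cost = invoice 90210.83 + 8352.74 = 98563.57

Total landed cost: AUD 98563.57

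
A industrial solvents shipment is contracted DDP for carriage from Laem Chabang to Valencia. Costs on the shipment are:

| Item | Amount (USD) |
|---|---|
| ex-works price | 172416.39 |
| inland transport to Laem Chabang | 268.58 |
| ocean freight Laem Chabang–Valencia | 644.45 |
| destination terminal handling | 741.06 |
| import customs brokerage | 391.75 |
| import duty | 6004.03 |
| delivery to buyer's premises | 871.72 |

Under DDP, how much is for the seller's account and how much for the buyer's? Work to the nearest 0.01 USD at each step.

Seller: USD 181337.98; buyer: USD 0.00

DDP: the seller bears all costs including import duty.
Seller's account: goods 172416.39 + inland to port 268.58 + freight 644.45 + destination terminal 741.06 + brokerage 391.75 + duty 6004.03 + delivery 871.72 = 181337.98
Buyer's account: 0.00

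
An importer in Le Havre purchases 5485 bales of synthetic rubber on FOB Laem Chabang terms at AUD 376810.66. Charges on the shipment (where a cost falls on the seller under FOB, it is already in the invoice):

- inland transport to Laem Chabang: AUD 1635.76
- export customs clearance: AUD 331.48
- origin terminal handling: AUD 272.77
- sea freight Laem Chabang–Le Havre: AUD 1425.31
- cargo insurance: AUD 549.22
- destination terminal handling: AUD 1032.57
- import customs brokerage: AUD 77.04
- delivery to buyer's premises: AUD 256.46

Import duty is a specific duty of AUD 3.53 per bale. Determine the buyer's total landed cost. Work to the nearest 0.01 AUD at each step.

FOB: the seller bears costs until goods are on board at the origin port; the buyer bears freight, insurance and all costs thereafter.
Already in the invoice (seller's account under FOB): inland to port, export clearance, origin terminal — exclude.
CIF value = FOB price + freight + insurance = 376810.66 + 1425.31 + 549.22 = 378785.19
Import duty = 5485 × 3.53 = 19362.05
Buyer bears: freight 1425.31 + insurance 549.22 + destination terminal 1032.57 + brokerage 77.04 + delivery 256.46 + duty 19362.05 = 22702.65
Landed cost = invoice 376810.66 + 22702.65 = 399513.31

Total landed cost: AUD 399513.31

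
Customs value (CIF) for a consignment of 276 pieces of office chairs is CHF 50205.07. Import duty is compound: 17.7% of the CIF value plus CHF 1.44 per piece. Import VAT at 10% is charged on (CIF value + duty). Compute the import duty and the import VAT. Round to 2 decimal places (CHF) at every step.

Ad valorem component: 50205.07 × 17.7% = 8886.30
Specific component: 276 × 1.44 = 397.44
Import duty = 8886.30 + 397.44 = 9283.74
VAT base = CIF + duty = 50205.07 + 9283.74 = 59488.81
Import VAT = 59488.81 × 10% = 5948.88

Import duty: CHF 9283.74; import VAT: CHF 5948.88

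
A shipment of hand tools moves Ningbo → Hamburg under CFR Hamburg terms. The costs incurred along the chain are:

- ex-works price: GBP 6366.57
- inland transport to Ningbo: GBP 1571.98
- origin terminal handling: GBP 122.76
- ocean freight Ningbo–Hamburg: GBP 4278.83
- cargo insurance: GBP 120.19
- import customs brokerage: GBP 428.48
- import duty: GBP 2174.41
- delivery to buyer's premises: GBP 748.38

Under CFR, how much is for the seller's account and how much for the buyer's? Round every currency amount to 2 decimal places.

CFR: the seller pays costs through ocean freight to the destination port, but not insurance.
Seller's account: goods 6366.57 + inland to port 1571.98 + origin terminal 122.76 + freight 4278.83 = 12340.14
Buyer's account: insurance 120.19 + brokerage 428.48 + duty 2174.41 + delivery 748.38 = 3471.46

Seller: GBP 12340.14; buyer: GBP 3471.46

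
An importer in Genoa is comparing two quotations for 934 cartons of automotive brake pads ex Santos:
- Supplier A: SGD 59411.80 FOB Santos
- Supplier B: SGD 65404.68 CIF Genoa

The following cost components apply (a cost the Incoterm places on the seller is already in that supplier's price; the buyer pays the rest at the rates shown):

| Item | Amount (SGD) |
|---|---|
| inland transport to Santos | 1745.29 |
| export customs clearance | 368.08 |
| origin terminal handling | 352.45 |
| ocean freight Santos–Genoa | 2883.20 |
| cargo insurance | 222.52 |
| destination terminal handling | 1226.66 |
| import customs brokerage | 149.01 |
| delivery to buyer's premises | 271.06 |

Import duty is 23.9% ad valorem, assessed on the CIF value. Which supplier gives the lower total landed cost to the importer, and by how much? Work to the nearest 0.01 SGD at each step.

Supplier A is cheaper by SGD 3577.19

Supplier A (FOB):
CIF value = FOB price + freight + insurance = 59411.80 + 2883.20 + 222.52 = 62517.52
Import duty = 62517.52 × 23.9% = 14941.69
Buyer bears (A): 2883.20 + 222.52 + 1226.66 + 149.01 + 271.06 = 4752.45
Landed cost (A) = invoice 59411.80 + 4752.45 + duty 14941.69 = 79105.94
Supplier B (CIF):
The CIF price already equals the CIF value: 65404.68
Import duty = 65404.68 × 23.9% = 15631.72
Buyer bears (B): 1226.66 + 149.01 + 271.06 = 1646.73
Landed cost (B) = invoice 65404.68 + 1646.73 + duty 15631.72 = 82683.13
Difference = |79105.94 − 82683.13| = 3577.19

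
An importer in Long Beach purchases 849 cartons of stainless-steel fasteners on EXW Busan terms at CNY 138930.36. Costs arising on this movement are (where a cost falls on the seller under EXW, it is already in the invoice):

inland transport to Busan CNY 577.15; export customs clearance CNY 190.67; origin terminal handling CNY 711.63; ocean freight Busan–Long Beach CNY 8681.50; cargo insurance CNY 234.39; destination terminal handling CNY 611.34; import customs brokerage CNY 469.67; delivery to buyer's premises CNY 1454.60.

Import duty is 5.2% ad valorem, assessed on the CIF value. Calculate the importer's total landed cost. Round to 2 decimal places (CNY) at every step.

Total landed cost: CNY 159626.25

EXW: the seller makes goods available at their premises; the buyer bears all onward costs.
CIF value = EXW price + inland to port + export clearance + origin terminal + freight + insurance = 138930.36 + 577.15 + 190.67 + 711.63 + 8681.50 + 234.39 = 149325.70
Import duty = 149325.70 × 5.2% = 7764.94
Buyer bears: inland to port 577.15 + export clearance 190.67 + origin terminal 711.63 + freight 8681.50 + insurance 234.39 + destination terminal 611.34 + brokerage 469.67 + delivery 1454.60 + duty 7764.94 = 20695.89
Landed cost = invoice 138930.36 + 20695.89 = 159626.25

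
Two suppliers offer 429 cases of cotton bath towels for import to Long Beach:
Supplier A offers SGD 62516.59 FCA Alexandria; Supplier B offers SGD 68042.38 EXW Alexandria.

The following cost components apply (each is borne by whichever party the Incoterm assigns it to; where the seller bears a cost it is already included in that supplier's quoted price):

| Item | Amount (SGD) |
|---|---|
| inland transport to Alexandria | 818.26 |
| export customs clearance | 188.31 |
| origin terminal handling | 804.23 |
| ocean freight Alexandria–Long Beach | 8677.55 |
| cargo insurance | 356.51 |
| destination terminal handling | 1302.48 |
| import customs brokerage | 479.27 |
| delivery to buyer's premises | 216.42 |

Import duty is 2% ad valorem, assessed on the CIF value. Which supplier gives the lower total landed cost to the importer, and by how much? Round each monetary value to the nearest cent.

Supplier A is cheaper by SGD 6663.00

Supplier A (FCA):
CIF value = FCA price + origin terminal + freight + insurance = 62516.59 + 804.23 + 8677.55 + 356.51 = 72354.88
Import duty = 72354.88 × 2% = 1447.10
Buyer bears (A): 804.23 + 8677.55 + 356.51 + 1302.48 + 479.27 + 216.42 = 11836.46
Landed cost (A) = invoice 62516.59 + 11836.46 + duty 1447.10 = 75800.15
Supplier B (EXW):
CIF value = EXW price + inland to port + export clearance + origin terminal + freight + insurance = 68042.38 + 818.26 + 188.31 + 804.23 + 8677.55 + 356.51 = 78887.24
Import duty = 78887.24 × 2% = 1577.74
Buyer bears (B): 818.26 + 188.31 + 804.23 + 8677.55 + 356.51 + 1302.48 + 479.27 + 216.42 = 12843.03
Landed cost (B) = invoice 68042.38 + 12843.03 + duty 1577.74 = 82463.15
Difference = |75800.15 − 82463.15| = 6663.00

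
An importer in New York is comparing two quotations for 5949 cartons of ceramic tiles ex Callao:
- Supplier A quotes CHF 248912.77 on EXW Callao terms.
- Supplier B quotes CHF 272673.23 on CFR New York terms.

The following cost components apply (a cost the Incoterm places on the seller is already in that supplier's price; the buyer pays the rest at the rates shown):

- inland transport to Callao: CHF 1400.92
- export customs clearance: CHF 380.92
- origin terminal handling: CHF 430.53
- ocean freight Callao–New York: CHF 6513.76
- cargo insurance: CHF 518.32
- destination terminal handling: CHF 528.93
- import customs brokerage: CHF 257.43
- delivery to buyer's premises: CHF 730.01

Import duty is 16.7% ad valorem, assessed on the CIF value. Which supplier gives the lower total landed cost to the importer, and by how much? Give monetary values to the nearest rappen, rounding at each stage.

Supplier A is cheaper by CHF 17545.06

Supplier A (EXW):
CIF value = EXW price + inland to port + export clearance + origin terminal + freight + insurance = 248912.77 + 1400.92 + 380.92 + 430.53 + 6513.76 + 518.32 = 258157.22
Import duty = 258157.22 × 16.7% = 43112.26
Buyer bears (A): 1400.92 + 380.92 + 430.53 + 6513.76 + 518.32 + 528.93 + 257.43 + 730.01 = 10760.82
Landed cost (A) = invoice 248912.77 + 10760.82 + duty 43112.26 = 302785.85
Supplier B (CFR):
CIF value = CFR price + insurance = 272673.23 + 518.32 = 273191.55
Import duty = 273191.55 × 16.7% = 45622.99
Buyer bears (B): 518.32 + 528.93 + 257.43 + 730.01 = 2034.69
Landed cost (B) = invoice 272673.23 + 2034.69 + duty 45622.99 = 320330.91
Difference = |302785.85 − 320330.91| = 17545.06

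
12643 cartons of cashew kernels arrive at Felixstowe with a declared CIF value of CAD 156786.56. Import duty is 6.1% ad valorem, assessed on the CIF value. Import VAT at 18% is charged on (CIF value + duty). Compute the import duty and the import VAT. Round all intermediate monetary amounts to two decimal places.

Import duty = 156786.56 × 6.1% = 9563.98
VAT base = CIF + duty = 156786.56 + 9563.98 = 166350.54
Import VAT = 166350.54 × 18% = 29943.10

Import duty: CAD 9563.98; import VAT: CAD 29943.10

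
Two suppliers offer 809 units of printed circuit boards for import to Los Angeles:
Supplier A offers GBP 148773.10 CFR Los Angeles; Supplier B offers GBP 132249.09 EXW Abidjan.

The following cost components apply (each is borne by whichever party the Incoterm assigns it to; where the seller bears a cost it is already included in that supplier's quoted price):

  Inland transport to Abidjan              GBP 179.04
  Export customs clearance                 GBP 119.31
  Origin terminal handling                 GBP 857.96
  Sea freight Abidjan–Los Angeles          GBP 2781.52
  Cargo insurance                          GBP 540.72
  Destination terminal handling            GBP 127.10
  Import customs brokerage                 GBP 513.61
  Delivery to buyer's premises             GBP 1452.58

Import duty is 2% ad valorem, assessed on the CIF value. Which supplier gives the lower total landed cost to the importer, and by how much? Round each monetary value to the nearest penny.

Supplier B is cheaper by GBP 12837.91

Supplier A (CFR):
CIF value = CFR price + insurance = 148773.10 + 540.72 = 149313.82
Import duty = 149313.82 × 2% = 2986.28
Buyer bears (A): 540.72 + 127.10 + 513.61 + 1452.58 = 2634.01
Landed cost (A) = invoice 148773.10 + 2634.01 + duty 2986.28 = 154393.39
Supplier B (EXW):
CIF value = EXW price + inland to port + export clearance + origin terminal + freight + insurance = 132249.09 + 179.04 + 119.31 + 857.96 + 2781.52 + 540.72 = 136727.64
Import duty = 136727.64 × 2% = 2734.55
Buyer bears (B): 179.04 + 119.31 + 857.96 + 2781.52 + 540.72 + 127.10 + 513.61 + 1452.58 = 6571.84
Landed cost (B) = invoice 132249.09 + 6571.84 + duty 2734.55 = 141555.48
Difference = |154393.39 − 141555.48| = 12837.91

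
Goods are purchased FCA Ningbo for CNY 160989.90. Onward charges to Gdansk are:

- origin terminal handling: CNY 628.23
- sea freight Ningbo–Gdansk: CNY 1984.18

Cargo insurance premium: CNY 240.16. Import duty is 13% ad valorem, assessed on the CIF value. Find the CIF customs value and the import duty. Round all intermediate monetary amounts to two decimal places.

CIF value: CNY 163842.47; import duty: CNY 21299.52

CIF = FCA price + pre-shipment costs + freight + insurance
CIF = 160989.90 + 628.23 + 1984.18 + 240.16 = 163842.47
Import duty = 163842.47 × 13% = 21299.52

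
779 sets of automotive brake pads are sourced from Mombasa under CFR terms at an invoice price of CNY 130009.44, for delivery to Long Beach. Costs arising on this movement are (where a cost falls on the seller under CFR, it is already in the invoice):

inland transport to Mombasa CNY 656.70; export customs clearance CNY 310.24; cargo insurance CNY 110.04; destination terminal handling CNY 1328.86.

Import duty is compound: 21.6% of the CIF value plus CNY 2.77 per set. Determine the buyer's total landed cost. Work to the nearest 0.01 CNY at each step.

Total landed cost: CNY 161711.98

CFR: the seller pays costs through ocean freight to the destination port, but not insurance.
Already in the invoice (seller's account under CFR): inland to port, export clearance — exclude.
CIF value = CFR price + insurance = 130009.44 + 110.04 = 130119.48
Ad valorem component: 130119.48 × 21.6% = 28105.81
Specific component: 779 × 2.77 = 2157.83
Import duty = 28105.81 + 2157.83 = 30263.64
Buyer bears: insurance 110.04 + destination terminal 1328.86 + duty 30263.64 = 31702.54
Landed cost = invoice 130009.44 + 31702.54 = 161711.98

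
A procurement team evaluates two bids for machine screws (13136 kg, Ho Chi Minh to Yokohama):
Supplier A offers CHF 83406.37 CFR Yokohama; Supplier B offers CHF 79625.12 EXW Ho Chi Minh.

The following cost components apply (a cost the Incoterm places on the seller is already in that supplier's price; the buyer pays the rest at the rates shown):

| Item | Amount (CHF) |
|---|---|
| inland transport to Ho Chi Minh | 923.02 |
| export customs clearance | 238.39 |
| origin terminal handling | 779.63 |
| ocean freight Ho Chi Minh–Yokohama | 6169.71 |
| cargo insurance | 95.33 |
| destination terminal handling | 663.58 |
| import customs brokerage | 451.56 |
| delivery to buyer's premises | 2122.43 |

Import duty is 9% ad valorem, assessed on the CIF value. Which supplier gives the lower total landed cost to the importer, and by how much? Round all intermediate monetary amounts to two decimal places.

Supplier A (CFR):
CIF value = CFR price + insurance = 83406.37 + 95.33 = 83501.70
Import duty = 83501.70 × 9% = 7515.15
Buyer bears (A): 95.33 + 663.58 + 451.56 + 2122.43 = 3332.90
Landed cost (A) = invoice 83406.37 + 3332.90 + duty 7515.15 = 94254.42
Supplier B (EXW):
CIF value = EXW price + inland to port + export clearance + origin terminal + freight + insurance = 79625.12 + 923.02 + 238.39 + 779.63 + 6169.71 + 95.33 = 87831.20
Import duty = 87831.20 × 9% = 7904.81
Buyer bears (B): 923.02 + 238.39 + 779.63 + 6169.71 + 95.33 + 663.58 + 451.56 + 2122.43 = 11443.65
Landed cost (B) = invoice 79625.12 + 11443.65 + duty 7904.81 = 98973.58
Difference = |94254.42 − 98973.58| = 4719.16

Supplier A is cheaper by CHF 4719.16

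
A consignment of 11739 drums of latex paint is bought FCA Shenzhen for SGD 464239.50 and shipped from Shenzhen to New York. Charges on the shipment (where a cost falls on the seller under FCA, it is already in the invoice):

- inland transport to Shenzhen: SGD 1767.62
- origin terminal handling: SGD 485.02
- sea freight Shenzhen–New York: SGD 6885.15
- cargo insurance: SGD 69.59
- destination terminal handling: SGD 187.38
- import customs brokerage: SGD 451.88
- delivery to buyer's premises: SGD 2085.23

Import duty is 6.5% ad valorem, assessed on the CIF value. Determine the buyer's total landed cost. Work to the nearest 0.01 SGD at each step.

Total landed cost: SGD 505062.90

FCA: the seller delivers export-cleared goods to the carrier; the buyer bears costs from that point.
Already in the invoice (seller's account under FCA): inland to port — exclude.
CIF value = FCA price + origin terminal + freight + insurance = 464239.50 + 485.02 + 6885.15 + 69.59 = 471679.26
Import duty = 471679.26 × 6.5% = 30659.15
Buyer bears: origin terminal 485.02 + freight 6885.15 + insurance 69.59 + destination terminal 187.38 + brokerage 451.88 + delivery 2085.23 + duty 30659.15 = 40823.40
Landed cost = invoice 464239.50 + 40823.40 = 505062.90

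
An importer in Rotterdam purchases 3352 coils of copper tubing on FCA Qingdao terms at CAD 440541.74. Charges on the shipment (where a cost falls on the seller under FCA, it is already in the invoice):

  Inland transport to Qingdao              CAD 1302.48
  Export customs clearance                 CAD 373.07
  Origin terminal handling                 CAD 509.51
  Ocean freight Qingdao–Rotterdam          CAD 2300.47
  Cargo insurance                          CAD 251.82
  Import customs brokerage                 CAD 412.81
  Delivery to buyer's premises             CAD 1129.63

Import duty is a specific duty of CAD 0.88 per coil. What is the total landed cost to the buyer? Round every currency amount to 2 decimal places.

Total landed cost: CAD 448095.74

FCA: the seller delivers export-cleared goods to the carrier; the buyer bears costs from that point.
Already in the invoice (seller's account under FCA): inland to port, export clearance — exclude.
CIF value = FCA price + origin terminal + freight + insurance = 440541.74 + 509.51 + 2300.47 + 251.82 = 443603.54
Import duty = 3352 × 0.88 = 2949.76
Buyer bears: origin terminal 509.51 + freight 2300.47 + insurance 251.82 + brokerage 412.81 + delivery 1129.63 + duty 2949.76 = 7554.00
Landed cost = invoice 440541.74 + 7554.00 = 448095.74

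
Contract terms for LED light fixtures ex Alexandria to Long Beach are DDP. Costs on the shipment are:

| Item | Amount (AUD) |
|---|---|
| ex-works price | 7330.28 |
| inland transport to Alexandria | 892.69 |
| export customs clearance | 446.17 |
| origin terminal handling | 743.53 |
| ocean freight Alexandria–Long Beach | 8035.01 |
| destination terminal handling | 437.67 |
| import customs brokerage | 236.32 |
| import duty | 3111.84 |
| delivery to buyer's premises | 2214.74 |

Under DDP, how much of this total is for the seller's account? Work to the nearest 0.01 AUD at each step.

DDP: the seller bears all costs including import duty.
Seller's account: goods 7330.28 + inland to port 892.69 + export clearance 446.17 + origin terminal 743.53 + freight 8035.01 + destination terminal 437.67 + brokerage 236.32 + duty 3111.84 + delivery 2214.74 = 23448.25
Buyer's account: 0.00

Seller's account: AUD 23448.25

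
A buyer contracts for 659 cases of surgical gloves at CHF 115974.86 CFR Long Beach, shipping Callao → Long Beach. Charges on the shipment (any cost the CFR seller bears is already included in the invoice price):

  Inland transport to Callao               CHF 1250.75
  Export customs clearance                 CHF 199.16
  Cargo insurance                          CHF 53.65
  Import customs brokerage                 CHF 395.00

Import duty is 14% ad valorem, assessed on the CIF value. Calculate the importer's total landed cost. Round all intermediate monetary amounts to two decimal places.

CFR: the seller pays costs through ocean freight to the destination port, but not insurance.
Already in the invoice (seller's account under CFR): inland to port, export clearance — exclude.
CIF value = CFR price + insurance = 115974.86 + 53.65 = 116028.51
Import duty = 116028.51 × 14% = 16243.99
Buyer bears: insurance 53.65 + brokerage 395.00 + duty 16243.99 = 16692.64
Landed cost = invoice 115974.86 + 16692.64 = 132667.50

Total landed cost: CHF 132667.50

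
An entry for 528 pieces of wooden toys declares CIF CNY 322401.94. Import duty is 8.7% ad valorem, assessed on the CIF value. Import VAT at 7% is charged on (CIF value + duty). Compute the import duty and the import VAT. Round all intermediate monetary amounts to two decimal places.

Import duty: CNY 28048.97; import VAT: CNY 24531.56

Import duty = 322401.94 × 8.7% = 28048.97
VAT base = CIF + duty = 322401.94 + 28048.97 = 350450.91
Import VAT = 350450.91 × 7% = 24531.56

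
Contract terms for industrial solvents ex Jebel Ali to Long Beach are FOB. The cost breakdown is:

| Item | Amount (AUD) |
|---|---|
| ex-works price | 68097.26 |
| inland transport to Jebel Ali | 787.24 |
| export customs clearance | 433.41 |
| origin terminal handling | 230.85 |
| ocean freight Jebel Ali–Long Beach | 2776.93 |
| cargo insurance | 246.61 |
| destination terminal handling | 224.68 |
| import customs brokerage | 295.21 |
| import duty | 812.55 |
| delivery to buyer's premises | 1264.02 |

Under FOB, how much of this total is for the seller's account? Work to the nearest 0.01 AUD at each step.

Seller's account: AUD 69548.76

FOB: the seller bears costs until goods are on board at the origin port; the buyer bears freight, insurance and all costs thereafter.
Seller's account: goods 68097.26 + inland to port 787.24 + export clearance 433.41 + origin terminal 230.85 = 69548.76
Buyer's account: freight 2776.93 + insurance 246.61 + destination terminal 224.68 + brokerage 295.21 + duty 812.55 + delivery 1264.02 = 5620.00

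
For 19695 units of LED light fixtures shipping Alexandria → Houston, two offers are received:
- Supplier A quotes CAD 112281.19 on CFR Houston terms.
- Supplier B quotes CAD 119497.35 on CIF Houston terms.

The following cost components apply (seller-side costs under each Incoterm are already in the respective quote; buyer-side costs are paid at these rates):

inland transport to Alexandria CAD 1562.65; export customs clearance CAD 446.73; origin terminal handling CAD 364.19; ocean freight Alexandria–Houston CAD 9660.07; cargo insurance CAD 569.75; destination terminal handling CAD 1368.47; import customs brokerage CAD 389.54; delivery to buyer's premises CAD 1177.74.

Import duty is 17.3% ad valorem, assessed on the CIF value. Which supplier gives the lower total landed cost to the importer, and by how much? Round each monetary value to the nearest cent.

Supplier A (CFR):
CIF value = CFR price + insurance = 112281.19 + 569.75 = 112850.94
Import duty = 112850.94 × 17.3% = 19523.21
Buyer bears (A): 569.75 + 1368.47 + 389.54 + 1177.74 = 3505.50
Landed cost (A) = invoice 112281.19 + 3505.50 + duty 19523.21 = 135309.90
Supplier B (CIF):
The CIF price already equals the CIF value: 119497.35
Import duty = 119497.35 × 17.3% = 20673.04
Buyer bears (B): 1368.47 + 389.54 + 1177.74 = 2935.75
Landed cost (B) = invoice 119497.35 + 2935.75 + duty 20673.04 = 143106.14
Difference = |135309.90 − 143106.14| = 7796.24

Supplier A is cheaper by CAD 7796.24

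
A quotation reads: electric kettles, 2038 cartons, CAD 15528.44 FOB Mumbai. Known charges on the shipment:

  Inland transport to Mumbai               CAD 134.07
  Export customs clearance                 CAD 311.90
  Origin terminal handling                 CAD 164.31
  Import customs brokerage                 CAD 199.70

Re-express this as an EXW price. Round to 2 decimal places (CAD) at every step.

Not relevant to the conversion: brokerage — on the buyer under both terms; not part of either seller's price.
From FOB to EXW, the seller no longer bears: inland to port, export clearance, origin terminal.
EXW price = 15528.44 − 134.07 − 311.90 − 164.31 = 14918.16

EXW price: CAD 14918.16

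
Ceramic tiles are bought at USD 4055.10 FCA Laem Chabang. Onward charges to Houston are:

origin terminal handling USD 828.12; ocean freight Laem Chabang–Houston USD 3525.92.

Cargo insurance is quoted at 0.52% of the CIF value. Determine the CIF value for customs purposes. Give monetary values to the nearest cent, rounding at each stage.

Let C be the CIF value. C = FCA price + pre-shipment costs + freight + 0.52% × C
C − 0.52% × C = 4055.10 + 828.12 + 3525.92
0.9948 × C = 8409.14
C = 8409.14 / 0.9948 = 8453.10
Insurance premium = 0.52% × 8453.10 = 43.96

CIF value: USD 8453.10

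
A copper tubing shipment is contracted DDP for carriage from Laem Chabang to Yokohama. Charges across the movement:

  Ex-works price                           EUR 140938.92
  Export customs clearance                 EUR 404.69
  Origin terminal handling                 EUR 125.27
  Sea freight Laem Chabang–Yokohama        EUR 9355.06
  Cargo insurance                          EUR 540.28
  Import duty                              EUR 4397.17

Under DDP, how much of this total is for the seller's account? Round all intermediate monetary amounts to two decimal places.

DDP: the seller bears all costs including import duty.
Seller's account: goods 140938.92 + export clearance 404.69 + origin terminal 125.27 + freight 9355.06 + insurance 540.28 + duty 4397.17 = 155761.39
Buyer's account: 0.00

Seller's account: EUR 155761.39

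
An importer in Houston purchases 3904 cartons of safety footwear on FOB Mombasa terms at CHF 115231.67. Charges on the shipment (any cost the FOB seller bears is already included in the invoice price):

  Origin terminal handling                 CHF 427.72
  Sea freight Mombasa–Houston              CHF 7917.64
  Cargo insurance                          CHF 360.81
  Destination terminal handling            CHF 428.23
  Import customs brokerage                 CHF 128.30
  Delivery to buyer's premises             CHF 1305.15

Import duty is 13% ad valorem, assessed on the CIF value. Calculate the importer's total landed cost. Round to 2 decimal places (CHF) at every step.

Total landed cost: CHF 141428.12

FOB: the seller bears costs until goods are on board at the origin port; the buyer bears freight, insurance and all costs thereafter.
Already in the invoice (seller's account under FOB): origin terminal — exclude.
CIF value = FOB price + freight + insurance = 115231.67 + 7917.64 + 360.81 = 123510.12
Import duty = 123510.12 × 13% = 16056.32
Buyer bears: freight 7917.64 + insurance 360.81 + destination terminal 428.23 + brokerage 128.30 + delivery 1305.15 + duty 16056.32 = 26196.45
Landed cost = invoice 115231.67 + 26196.45 = 141428.12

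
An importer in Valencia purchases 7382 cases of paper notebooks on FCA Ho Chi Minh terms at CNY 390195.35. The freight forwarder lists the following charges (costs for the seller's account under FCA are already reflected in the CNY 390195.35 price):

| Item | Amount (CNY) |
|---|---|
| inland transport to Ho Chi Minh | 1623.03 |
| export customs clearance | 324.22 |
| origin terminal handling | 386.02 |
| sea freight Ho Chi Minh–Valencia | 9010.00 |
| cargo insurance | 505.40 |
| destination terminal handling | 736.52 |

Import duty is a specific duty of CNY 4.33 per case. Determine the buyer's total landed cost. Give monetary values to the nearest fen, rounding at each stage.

Total landed cost: CNY 432797.35

FCA: the seller delivers export-cleared goods to the carrier; the buyer bears costs from that point.
Already in the invoice (seller's account under FCA): inland to port, export clearance — exclude.
CIF value = FCA price + origin terminal + freight + insurance = 390195.35 + 386.02 + 9010.00 + 505.40 = 400096.77
Import duty = 7382 × 4.33 = 31964.06
Buyer bears: origin terminal 386.02 + freight 9010.00 + insurance 505.40 + destination terminal 736.52 + duty 31964.06 = 42602.00
Landed cost = invoice 390195.35 + 42602.00 = 432797.35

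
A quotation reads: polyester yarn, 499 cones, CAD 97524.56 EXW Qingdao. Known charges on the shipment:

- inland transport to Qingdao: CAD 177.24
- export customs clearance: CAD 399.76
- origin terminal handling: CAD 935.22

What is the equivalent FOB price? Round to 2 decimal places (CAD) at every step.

From EXW to FOB, the seller additionally bears: inland to port, export clearance, origin terminal.
FOB price = 97524.56 + 177.24 + 399.76 + 935.22 = 99036.78

FOB price: CAD 99036.78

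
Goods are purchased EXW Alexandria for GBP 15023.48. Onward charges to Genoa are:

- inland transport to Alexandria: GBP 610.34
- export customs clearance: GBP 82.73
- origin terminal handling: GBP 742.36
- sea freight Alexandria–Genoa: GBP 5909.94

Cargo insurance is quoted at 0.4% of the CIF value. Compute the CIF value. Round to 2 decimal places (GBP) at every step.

Let C be the CIF value. C = EXW price + pre-shipment costs + freight + 0.4% × C
C − 0.4% × C = 15023.48 + 610.34 + 82.73 + 742.36 + 5909.94
0.996 × C = 22368.85
C = 22368.85 / 0.996 = 22458.68
Insurance premium = 0.4% × 22458.68 = 89.83

CIF value: GBP 22458.68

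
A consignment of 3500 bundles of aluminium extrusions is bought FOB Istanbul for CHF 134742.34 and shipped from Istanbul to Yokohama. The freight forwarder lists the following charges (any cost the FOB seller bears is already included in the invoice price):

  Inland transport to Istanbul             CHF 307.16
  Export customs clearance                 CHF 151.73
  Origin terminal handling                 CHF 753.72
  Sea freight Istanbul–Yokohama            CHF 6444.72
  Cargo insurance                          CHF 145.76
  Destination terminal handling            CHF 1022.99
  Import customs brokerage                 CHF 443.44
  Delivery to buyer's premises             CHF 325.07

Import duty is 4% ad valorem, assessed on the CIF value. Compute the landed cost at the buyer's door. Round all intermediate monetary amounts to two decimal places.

FOB: the seller bears costs until goods are on board at the origin port; the buyer bears freight, insurance and all costs thereafter.
Already in the invoice (seller's account under FOB): inland to port, export clearance, origin terminal — exclude.
CIF value = FOB price + freight + insurance = 134742.34 + 6444.72 + 145.76 = 141332.82
Import duty = 141332.82 × 4% = 5653.31
Buyer bears: freight 6444.72 + insurance 145.76 + destination terminal 1022.99 + brokerage 443.44 + delivery 325.07 + duty 5653.31 = 14035.29
Landed cost = invoice 134742.34 + 14035.29 = 148777.63

Total landed cost: CHF 148777.63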